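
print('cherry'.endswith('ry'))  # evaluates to True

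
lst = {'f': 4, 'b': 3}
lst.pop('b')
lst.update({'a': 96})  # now {'f': 4, 'a': 96}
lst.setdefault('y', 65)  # 65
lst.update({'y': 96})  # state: {'f': 4, 'a': 96, 'y': 96}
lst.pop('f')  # 4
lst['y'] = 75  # {'a': 96, 'y': 75}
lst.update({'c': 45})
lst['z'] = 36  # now {'a': 96, 'y': 75, 'c': 45, 'z': 36}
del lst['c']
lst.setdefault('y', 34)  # 75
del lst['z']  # {'a': 96, 'y': 75}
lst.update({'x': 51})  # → {'a': 96, 'y': 75, 'x': 51}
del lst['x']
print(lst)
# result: {'a': 96, 'y': 75}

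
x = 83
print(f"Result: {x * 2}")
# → Result: 166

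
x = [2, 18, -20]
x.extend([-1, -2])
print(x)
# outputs [2, 18, -20, -1, -2]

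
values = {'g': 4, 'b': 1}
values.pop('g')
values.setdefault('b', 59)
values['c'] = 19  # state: {'b': 1, 'c': 19}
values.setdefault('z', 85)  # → 85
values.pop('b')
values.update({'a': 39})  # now {'c': 19, 'z': 85, 'a': 39}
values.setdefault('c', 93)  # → 19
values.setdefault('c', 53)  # 19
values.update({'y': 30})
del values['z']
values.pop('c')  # 19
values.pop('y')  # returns 30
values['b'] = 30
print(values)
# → {'a': 39, 'b': 30}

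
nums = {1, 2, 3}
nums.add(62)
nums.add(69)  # {1, 2, 3, 62, 69}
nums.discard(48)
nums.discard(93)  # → {1, 2, 3, 62, 69}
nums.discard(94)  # {1, 2, 3, 62, 69}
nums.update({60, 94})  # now {1, 2, 3, 60, 62, 69, 94}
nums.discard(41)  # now {1, 2, 3, 60, 62, 69, 94}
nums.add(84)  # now {1, 2, 3, 60, 62, 69, 84, 94}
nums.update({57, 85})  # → {1, 2, 3, 57, 60, 62, 69, 84, 85, 94}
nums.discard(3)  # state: {1, 2, 57, 60, 62, 69, 84, 85, 94}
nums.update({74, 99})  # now {1, 2, 57, 60, 62, 69, 74, 84, 85, 94, 99}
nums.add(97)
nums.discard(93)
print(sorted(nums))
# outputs [1, 2, 57, 60, 62, 69, 74, 84, 85, 94, 97, 99]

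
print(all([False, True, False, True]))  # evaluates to False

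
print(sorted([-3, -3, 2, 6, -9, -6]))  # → [-9, -6, -3, -3, 2, 6]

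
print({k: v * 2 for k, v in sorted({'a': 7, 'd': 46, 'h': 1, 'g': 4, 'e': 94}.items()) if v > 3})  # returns {'a': 14, 'd': 92, 'e': 188, 'g': 8}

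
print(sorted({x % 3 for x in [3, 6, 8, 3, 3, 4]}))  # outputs [0, 1, 2]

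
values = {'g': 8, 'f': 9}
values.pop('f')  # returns 9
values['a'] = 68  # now {'g': 8, 'a': 68}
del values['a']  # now {'g': 8}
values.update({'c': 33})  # {'g': 8, 'c': 33}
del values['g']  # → {'c': 33}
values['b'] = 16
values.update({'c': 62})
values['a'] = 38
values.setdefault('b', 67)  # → 16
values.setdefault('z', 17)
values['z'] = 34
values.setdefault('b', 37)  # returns 16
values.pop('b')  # 16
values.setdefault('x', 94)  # 94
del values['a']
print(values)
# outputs {'c': 62, 'z': 34, 'x': 94}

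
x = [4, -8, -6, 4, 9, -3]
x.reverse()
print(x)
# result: [-3, 9, 4, -6, -8, 4]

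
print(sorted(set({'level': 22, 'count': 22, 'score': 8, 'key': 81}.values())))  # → [8, 22, 81]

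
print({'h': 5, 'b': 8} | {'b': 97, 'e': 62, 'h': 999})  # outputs {'h': 999, 'b': 97, 'e': 62}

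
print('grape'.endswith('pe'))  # True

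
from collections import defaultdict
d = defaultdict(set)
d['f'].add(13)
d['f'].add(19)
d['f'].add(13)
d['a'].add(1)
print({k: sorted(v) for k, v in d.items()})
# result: {'f': [13, 19], 'a': [1]}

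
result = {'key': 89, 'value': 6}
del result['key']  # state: {'value': 6}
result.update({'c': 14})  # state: {'value': 6, 'c': 14}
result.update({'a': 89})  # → {'value': 6, 'c': 14, 'a': 89}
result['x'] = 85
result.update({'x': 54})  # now {'value': 6, 'c': 14, 'a': 89, 'x': 54}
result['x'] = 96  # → {'value': 6, 'c': 14, 'a': 89, 'x': 96}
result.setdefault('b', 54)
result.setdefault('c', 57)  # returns 14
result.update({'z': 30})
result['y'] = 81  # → {'value': 6, 'c': 14, 'a': 89, 'x': 96, 'b': 54, 'z': 30, 'y': 81}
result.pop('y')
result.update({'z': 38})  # {'value': 6, 'c': 14, 'a': 89, 'x': 96, 'b': 54, 'z': 38}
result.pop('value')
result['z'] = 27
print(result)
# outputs {'c': 14, 'a': 89, 'x': 96, 'b': 54, 'z': 27}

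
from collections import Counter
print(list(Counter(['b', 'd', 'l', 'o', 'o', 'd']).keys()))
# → ['b', 'd', 'l', 'o']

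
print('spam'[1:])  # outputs pam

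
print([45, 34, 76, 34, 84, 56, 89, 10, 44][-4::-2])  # [56, 34, 34]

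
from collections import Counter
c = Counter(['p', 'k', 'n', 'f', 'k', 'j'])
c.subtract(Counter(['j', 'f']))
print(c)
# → Counter({'k': 2, 'p': 1, 'n': 1, 'f': 0, 'j': 0})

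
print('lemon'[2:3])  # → m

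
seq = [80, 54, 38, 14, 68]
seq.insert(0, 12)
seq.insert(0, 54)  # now [54, 12, 80, 54, 38, 14, 68]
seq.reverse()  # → [68, 14, 38, 54, 80, 12, 54]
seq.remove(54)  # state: [68, 14, 38, 80, 12, 54]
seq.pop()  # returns 54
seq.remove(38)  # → [68, 14, 80, 12]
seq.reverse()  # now [12, 80, 14, 68]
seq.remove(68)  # [12, 80, 14]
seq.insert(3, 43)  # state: [12, 80, 14, 43]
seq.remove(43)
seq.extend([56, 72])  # [12, 80, 14, 56, 72]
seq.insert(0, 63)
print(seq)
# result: [63, 12, 80, 14, 56, 72]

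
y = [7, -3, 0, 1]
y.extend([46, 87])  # [7, -3, 0, 1, 46, 87]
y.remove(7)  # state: [-3, 0, 1, 46, 87]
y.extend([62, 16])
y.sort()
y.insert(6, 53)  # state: [-3, 0, 1, 16, 46, 62, 53, 87]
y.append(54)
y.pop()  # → 54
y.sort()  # [-3, 0, 1, 16, 46, 53, 62, 87]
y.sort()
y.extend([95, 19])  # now [-3, 0, 1, 16, 46, 53, 62, 87, 95, 19]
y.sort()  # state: [-3, 0, 1, 16, 19, 46, 53, 62, 87, 95]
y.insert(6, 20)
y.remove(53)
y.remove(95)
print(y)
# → [-3, 0, 1, 16, 19, 46, 20, 62, 87]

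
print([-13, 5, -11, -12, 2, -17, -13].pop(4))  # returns 2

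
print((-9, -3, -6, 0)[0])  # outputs -9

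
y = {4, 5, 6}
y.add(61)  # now {4, 5, 6, 61}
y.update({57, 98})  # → {4, 5, 6, 57, 61, 98}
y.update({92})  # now {4, 5, 6, 57, 61, 92, 98}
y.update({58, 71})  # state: {4, 5, 6, 57, 58, 61, 71, 92, 98}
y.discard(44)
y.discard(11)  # {4, 5, 6, 57, 58, 61, 71, 92, 98}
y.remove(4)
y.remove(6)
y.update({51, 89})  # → {5, 51, 57, 58, 61, 71, 89, 92, 98}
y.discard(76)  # {5, 51, 57, 58, 61, 71, 89, 92, 98}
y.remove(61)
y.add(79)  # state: {5, 51, 57, 58, 71, 79, 89, 92, 98}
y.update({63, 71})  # {5, 51, 57, 58, 63, 71, 79, 89, 92, 98}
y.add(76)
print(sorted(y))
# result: [5, 51, 57, 58, 63, 71, 76, 79, 89, 92, 98]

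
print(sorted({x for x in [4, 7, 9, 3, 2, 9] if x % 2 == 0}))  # [2, 4]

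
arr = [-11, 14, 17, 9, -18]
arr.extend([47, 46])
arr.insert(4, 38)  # [-11, 14, 17, 9, 38, -18, 47, 46]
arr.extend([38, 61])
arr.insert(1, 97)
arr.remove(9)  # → [-11, 97, 14, 17, 38, -18, 47, 46, 38, 61]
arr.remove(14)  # [-11, 97, 17, 38, -18, 47, 46, 38, 61]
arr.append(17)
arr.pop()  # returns 17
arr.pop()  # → 61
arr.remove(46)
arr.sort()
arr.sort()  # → [-18, -11, 17, 38, 38, 47, 97]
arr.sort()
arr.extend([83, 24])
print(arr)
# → [-18, -11, 17, 38, 38, 47, 97, 83, 24]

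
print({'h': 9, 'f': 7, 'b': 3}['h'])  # 9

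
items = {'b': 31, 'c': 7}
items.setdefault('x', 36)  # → 36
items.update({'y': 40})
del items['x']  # {'b': 31, 'c': 7, 'y': 40}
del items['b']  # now {'c': 7, 'y': 40}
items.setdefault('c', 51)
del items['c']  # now {'y': 40}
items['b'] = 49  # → {'y': 40, 'b': 49}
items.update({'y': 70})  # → {'y': 70, 'b': 49}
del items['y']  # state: {'b': 49}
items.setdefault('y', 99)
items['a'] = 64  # {'b': 49, 'y': 99, 'a': 64}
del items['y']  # {'b': 49, 'a': 64}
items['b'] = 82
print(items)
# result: {'b': 82, 'a': 64}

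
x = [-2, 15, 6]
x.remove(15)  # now [-2, 6]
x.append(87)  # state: [-2, 6, 87]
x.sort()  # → [-2, 6, 87]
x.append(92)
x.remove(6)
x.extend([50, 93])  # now [-2, 87, 92, 50, 93]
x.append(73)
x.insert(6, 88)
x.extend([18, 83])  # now [-2, 87, 92, 50, 93, 73, 88, 18, 83]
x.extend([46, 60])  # [-2, 87, 92, 50, 93, 73, 88, 18, 83, 46, 60]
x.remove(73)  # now [-2, 87, 92, 50, 93, 88, 18, 83, 46, 60]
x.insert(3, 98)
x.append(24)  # [-2, 87, 92, 98, 50, 93, 88, 18, 83, 46, 60, 24]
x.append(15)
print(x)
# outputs [-2, 87, 92, 98, 50, 93, 88, 18, 83, 46, 60, 24, 15]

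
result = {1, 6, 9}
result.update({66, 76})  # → {1, 6, 9, 66, 76}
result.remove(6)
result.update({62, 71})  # {1, 9, 62, 66, 71, 76}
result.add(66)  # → {1, 9, 62, 66, 71, 76}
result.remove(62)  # {1, 9, 66, 71, 76}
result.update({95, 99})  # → {1, 9, 66, 71, 76, 95, 99}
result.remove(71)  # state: {1, 9, 66, 76, 95, 99}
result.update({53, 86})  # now {1, 9, 53, 66, 76, 86, 95, 99}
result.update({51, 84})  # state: {1, 9, 51, 53, 66, 76, 84, 86, 95, 99}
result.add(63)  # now {1, 9, 51, 53, 63, 66, 76, 84, 86, 95, 99}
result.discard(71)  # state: {1, 9, 51, 53, 63, 66, 76, 84, 86, 95, 99}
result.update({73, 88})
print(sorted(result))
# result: [1, 9, 51, 53, 63, 66, 73, 76, 84, 86, 88, 95, 99]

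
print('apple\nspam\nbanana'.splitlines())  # ['apple', 'spam', 'banana']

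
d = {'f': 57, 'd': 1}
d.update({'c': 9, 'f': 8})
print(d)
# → {'f': 8, 'd': 1, 'c': 9}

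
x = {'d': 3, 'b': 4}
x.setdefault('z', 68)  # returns 68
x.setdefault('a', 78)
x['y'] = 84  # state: {'d': 3, 'b': 4, 'z': 68, 'a': 78, 'y': 84}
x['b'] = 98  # {'d': 3, 'b': 98, 'z': 68, 'a': 78, 'y': 84}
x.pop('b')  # 98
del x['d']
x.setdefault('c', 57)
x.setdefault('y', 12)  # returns 84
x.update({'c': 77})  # {'z': 68, 'a': 78, 'y': 84, 'c': 77}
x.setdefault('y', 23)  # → 84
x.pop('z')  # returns 68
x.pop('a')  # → 78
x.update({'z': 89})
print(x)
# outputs {'y': 84, 'c': 77, 'z': 89}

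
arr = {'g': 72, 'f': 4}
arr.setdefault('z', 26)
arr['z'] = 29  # {'g': 72, 'f': 4, 'z': 29}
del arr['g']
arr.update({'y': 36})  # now {'f': 4, 'z': 29, 'y': 36}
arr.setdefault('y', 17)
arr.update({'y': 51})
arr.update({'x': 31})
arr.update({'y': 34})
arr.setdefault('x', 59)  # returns 31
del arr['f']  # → {'z': 29, 'y': 34, 'x': 31}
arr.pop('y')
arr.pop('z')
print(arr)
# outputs {'x': 31}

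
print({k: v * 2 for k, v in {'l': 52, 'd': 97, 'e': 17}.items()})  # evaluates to {'l': 104, 'd': 194, 'e': 34}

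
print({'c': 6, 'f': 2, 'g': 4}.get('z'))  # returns None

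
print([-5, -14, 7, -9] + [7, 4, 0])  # [-5, -14, 7, -9, 7, 4, 0]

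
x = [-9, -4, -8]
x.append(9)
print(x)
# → [-9, -4, -8, 9]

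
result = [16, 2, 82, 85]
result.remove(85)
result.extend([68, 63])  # [16, 2, 82, 68, 63]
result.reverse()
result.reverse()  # [16, 2, 82, 68, 63]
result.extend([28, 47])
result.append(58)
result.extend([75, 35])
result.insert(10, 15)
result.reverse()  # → [15, 35, 75, 58, 47, 28, 63, 68, 82, 2, 16]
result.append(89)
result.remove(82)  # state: [15, 35, 75, 58, 47, 28, 63, 68, 2, 16, 89]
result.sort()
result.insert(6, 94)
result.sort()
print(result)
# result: [2, 15, 16, 28, 35, 47, 58, 63, 68, 75, 89, 94]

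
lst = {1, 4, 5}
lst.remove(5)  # {1, 4}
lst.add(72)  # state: {1, 4, 72}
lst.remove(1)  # {4, 72}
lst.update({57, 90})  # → {4, 57, 72, 90}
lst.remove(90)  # {4, 57, 72}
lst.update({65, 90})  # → {4, 57, 65, 72, 90}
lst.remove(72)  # {4, 57, 65, 90}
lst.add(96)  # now {4, 57, 65, 90, 96}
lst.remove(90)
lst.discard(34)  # {4, 57, 65, 96}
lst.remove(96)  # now {4, 57, 65}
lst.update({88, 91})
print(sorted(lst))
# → [4, 57, 65, 88, 91]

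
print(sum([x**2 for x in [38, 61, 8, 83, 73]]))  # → 17447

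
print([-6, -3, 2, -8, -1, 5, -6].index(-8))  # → 3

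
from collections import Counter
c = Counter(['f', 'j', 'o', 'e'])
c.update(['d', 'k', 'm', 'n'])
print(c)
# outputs Counter({'f': 1, 'j': 1, 'o': 1, 'e': 1, 'd': 1, 'k': 1, 'm': 1, 'n': 1})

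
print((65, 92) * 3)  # (65, 92, 65, 92, 65, 92)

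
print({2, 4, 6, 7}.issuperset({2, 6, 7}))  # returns True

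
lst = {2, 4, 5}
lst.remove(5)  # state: {2, 4}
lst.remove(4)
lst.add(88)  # {2, 88}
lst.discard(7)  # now {2, 88}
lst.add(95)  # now {2, 88, 95}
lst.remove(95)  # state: {2, 88}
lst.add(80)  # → {2, 80, 88}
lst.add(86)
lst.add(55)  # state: {2, 55, 80, 86, 88}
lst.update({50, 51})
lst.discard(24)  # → {2, 50, 51, 55, 80, 86, 88}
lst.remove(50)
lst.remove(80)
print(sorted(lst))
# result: [2, 51, 55, 86, 88]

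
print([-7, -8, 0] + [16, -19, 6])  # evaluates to [-7, -8, 0, 16, -19, 6]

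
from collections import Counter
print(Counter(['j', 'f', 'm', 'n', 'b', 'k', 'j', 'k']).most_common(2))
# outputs [('j', 2), ('k', 2)]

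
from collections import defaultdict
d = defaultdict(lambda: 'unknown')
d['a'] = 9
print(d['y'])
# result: unknown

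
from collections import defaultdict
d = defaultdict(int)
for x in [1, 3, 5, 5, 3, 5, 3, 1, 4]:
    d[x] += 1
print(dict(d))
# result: {1: 2, 3: 3, 5: 3, 4: 1}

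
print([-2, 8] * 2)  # [-2, 8, -2, 8]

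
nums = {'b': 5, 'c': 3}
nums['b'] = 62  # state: {'b': 62, 'c': 3}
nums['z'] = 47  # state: {'b': 62, 'c': 3, 'z': 47}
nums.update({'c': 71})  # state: {'b': 62, 'c': 71, 'z': 47}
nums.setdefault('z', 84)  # 47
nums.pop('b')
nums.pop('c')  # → 71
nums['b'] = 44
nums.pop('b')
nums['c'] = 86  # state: {'z': 47, 'c': 86}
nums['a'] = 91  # {'z': 47, 'c': 86, 'a': 91}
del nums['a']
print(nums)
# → {'z': 47, 'c': 86}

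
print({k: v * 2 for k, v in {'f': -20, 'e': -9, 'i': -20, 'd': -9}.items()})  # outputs {'f': -40, 'e': -18, 'i': -40, 'd': -18}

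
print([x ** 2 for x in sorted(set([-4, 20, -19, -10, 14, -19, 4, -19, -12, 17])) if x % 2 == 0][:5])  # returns [144, 100, 16, 16, 196]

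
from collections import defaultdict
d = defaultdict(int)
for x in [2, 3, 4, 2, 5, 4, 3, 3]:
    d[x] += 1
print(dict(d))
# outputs {2: 2, 3: 3, 4: 2, 5: 1}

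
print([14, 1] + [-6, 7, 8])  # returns [14, 1, -6, 7, 8]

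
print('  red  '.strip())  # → red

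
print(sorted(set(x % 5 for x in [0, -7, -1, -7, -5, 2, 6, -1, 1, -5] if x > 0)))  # [1, 2]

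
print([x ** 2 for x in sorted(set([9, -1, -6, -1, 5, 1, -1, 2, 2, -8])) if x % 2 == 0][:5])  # [64, 36, 4]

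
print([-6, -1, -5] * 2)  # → [-6, -1, -5, -6, -1, -5]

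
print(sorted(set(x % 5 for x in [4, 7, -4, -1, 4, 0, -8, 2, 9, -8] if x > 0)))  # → [2, 4]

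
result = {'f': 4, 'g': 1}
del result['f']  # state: {'g': 1}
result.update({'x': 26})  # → {'g': 1, 'x': 26}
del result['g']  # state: {'x': 26}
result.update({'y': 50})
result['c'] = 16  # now {'x': 26, 'y': 50, 'c': 16}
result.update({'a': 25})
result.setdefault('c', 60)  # 16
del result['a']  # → {'x': 26, 'y': 50, 'c': 16}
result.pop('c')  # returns 16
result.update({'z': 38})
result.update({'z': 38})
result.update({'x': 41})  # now {'x': 41, 'y': 50, 'z': 38}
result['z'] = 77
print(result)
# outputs {'x': 41, 'y': 50, 'z': 77}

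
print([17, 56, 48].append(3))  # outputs None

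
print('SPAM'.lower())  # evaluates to spam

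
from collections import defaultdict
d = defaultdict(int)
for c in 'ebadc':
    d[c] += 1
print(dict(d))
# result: {'e': 1, 'b': 1, 'a': 1, 'd': 1, 'c': 1}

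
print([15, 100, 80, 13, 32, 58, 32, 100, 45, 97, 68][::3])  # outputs [15, 13, 32, 97]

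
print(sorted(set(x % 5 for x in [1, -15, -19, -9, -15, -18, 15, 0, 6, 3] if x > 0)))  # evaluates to [0, 1, 3]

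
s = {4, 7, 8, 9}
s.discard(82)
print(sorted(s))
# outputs [4, 7, 8, 9]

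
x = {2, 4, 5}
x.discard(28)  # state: {2, 4, 5}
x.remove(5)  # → {2, 4}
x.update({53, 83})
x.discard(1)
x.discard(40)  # {2, 4, 53, 83}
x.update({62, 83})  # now {2, 4, 53, 62, 83}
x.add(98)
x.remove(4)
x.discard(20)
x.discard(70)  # {2, 53, 62, 83, 98}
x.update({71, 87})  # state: {2, 53, 62, 71, 83, 87, 98}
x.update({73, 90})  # {2, 53, 62, 71, 73, 83, 87, 90, 98}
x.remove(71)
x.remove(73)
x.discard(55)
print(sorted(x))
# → [2, 53, 62, 83, 87, 90, 98]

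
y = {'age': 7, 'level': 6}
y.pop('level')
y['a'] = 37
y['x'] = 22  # {'age': 7, 'a': 37, 'x': 22}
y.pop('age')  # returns 7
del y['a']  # {'x': 22}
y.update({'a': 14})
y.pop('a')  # 14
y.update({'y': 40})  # {'x': 22, 'y': 40}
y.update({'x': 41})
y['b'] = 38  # {'x': 41, 'y': 40, 'b': 38}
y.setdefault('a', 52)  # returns 52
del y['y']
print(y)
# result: {'x': 41, 'b': 38, 'a': 52}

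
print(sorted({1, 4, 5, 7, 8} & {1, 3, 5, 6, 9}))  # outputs [1, 5]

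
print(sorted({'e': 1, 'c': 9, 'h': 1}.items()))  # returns [('c', 9), ('e', 1), ('h', 1)]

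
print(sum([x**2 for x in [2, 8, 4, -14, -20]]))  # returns 680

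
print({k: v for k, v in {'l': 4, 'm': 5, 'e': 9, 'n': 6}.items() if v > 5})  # {'e': 9, 'n': 6}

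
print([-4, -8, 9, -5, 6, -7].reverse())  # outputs None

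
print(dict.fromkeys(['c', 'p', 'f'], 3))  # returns {'c': 3, 'p': 3, 'f': 3}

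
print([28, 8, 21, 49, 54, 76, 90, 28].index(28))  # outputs 0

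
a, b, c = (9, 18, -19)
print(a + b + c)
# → 8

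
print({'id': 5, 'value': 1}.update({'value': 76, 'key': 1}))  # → None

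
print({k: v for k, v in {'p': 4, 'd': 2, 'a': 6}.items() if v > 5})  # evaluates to {'a': 6}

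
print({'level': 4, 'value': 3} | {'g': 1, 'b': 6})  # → {'level': 4, 'value': 3, 'g': 1, 'b': 6}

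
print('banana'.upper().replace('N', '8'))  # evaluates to BA8A8A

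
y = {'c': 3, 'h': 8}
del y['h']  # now {'c': 3}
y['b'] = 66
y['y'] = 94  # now {'c': 3, 'b': 66, 'y': 94}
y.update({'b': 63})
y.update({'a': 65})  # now {'c': 3, 'b': 63, 'y': 94, 'a': 65}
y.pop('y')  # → 94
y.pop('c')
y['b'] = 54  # {'b': 54, 'a': 65}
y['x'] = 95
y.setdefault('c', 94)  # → 94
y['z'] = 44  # {'b': 54, 'a': 65, 'x': 95, 'c': 94, 'z': 44}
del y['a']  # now {'b': 54, 'x': 95, 'c': 94, 'z': 44}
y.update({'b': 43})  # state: {'b': 43, 'x': 95, 'c': 94, 'z': 44}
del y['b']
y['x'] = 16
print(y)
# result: {'x': 16, 'c': 94, 'z': 44}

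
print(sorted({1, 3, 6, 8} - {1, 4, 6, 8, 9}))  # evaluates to [3]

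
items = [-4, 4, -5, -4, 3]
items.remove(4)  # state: [-4, -5, -4, 3]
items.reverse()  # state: [3, -4, -5, -4]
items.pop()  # -4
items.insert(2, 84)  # [3, -4, 84, -5]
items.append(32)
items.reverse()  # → [32, -5, 84, -4, 3]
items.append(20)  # [32, -5, 84, -4, 3, 20]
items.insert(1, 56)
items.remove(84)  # [32, 56, -5, -4, 3, 20]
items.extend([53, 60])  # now [32, 56, -5, -4, 3, 20, 53, 60]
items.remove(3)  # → [32, 56, -5, -4, 20, 53, 60]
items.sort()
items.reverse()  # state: [60, 56, 53, 32, 20, -4, -5]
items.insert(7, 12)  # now [60, 56, 53, 32, 20, -4, -5, 12]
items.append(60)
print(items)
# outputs [60, 56, 53, 32, 20, -4, -5, 12, 60]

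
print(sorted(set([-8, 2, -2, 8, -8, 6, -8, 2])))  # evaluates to [-8, -2, 2, 6, 8]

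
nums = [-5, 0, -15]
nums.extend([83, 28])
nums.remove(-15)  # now [-5, 0, 83, 28]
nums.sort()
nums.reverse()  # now [83, 28, 0, -5]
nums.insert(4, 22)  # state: [83, 28, 0, -5, 22]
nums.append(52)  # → [83, 28, 0, -5, 22, 52]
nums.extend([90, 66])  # [83, 28, 0, -5, 22, 52, 90, 66]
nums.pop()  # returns 66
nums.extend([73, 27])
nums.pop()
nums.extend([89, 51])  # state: [83, 28, 0, -5, 22, 52, 90, 73, 89, 51]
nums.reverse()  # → [51, 89, 73, 90, 52, 22, -5, 0, 28, 83]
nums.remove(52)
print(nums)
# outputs [51, 89, 73, 90, 22, -5, 0, 28, 83]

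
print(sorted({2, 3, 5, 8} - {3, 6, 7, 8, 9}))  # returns [2, 5]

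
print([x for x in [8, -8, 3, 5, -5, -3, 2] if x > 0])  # [8, 3, 5, 2]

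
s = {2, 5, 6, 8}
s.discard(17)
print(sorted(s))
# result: [2, 5, 6, 8]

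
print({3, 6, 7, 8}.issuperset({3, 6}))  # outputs True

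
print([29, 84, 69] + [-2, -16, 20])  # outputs [29, 84, 69, -2, -16, 20]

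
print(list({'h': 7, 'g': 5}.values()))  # [7, 5]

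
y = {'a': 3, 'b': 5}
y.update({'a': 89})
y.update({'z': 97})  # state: {'a': 89, 'b': 5, 'z': 97}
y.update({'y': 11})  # {'a': 89, 'b': 5, 'z': 97, 'y': 11}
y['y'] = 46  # {'a': 89, 'b': 5, 'z': 97, 'y': 46}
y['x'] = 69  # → {'a': 89, 'b': 5, 'z': 97, 'y': 46, 'x': 69}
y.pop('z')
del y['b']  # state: {'a': 89, 'y': 46, 'x': 69}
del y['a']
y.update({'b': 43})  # {'y': 46, 'x': 69, 'b': 43}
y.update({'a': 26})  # {'y': 46, 'x': 69, 'b': 43, 'a': 26}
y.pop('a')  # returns 26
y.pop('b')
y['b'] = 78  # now {'y': 46, 'x': 69, 'b': 78}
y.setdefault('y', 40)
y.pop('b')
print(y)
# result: {'y': 46, 'x': 69}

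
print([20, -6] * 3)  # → [20, -6, 20, -6, 20, -6]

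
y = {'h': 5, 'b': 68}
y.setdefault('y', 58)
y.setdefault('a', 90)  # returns 90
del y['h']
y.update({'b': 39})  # {'b': 39, 'y': 58, 'a': 90}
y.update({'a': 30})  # {'b': 39, 'y': 58, 'a': 30}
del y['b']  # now {'y': 58, 'a': 30}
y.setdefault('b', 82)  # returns 82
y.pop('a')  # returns 30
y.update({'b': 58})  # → {'y': 58, 'b': 58}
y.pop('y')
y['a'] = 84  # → {'b': 58, 'a': 84}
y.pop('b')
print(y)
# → {'a': 84}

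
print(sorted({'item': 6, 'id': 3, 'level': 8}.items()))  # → [('id', 3), ('item', 6), ('level', 8)]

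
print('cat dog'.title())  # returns Cat Dog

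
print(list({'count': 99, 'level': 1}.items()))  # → [('count', 99), ('level', 1)]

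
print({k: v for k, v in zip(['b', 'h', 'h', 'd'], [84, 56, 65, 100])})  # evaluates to {'b': 84, 'h': 65, 'd': 100}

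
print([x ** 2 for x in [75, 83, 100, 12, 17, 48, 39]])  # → [5625, 6889, 10000, 144, 289, 2304, 1521]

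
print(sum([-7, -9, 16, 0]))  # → 0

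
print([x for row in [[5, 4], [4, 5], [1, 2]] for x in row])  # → [5, 4, 4, 5, 1, 2]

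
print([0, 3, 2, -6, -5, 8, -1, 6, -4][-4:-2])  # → [8, -1]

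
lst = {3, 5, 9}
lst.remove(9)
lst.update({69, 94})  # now {3, 5, 69, 94}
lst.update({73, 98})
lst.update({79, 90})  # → {3, 5, 69, 73, 79, 90, 94, 98}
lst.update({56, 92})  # {3, 5, 56, 69, 73, 79, 90, 92, 94, 98}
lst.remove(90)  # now {3, 5, 56, 69, 73, 79, 92, 94, 98}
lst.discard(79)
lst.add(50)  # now {3, 5, 50, 56, 69, 73, 92, 94, 98}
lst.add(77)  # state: {3, 5, 50, 56, 69, 73, 77, 92, 94, 98}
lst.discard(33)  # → {3, 5, 50, 56, 69, 73, 77, 92, 94, 98}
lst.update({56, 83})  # {3, 5, 50, 56, 69, 73, 77, 83, 92, 94, 98}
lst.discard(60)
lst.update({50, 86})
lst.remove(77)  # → {3, 5, 50, 56, 69, 73, 83, 86, 92, 94, 98}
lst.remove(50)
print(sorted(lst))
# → [3, 5, 56, 69, 73, 83, 86, 92, 94, 98]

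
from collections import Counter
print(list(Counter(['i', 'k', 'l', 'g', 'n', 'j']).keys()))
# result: ['i', 'k', 'l', 'g', 'n', 'j']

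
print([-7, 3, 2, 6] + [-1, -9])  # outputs [-7, 3, 2, 6, -1, -9]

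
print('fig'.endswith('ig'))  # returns True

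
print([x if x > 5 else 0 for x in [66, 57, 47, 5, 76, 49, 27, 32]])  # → [66, 57, 47, 0, 76, 49, 27, 32]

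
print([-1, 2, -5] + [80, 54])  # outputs [-1, 2, -5, 80, 54]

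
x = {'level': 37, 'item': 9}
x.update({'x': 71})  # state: {'level': 37, 'item': 9, 'x': 71}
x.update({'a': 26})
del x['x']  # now {'level': 37, 'item': 9, 'a': 26}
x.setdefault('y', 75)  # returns 75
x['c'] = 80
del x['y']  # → {'level': 37, 'item': 9, 'a': 26, 'c': 80}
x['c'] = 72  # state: {'level': 37, 'item': 9, 'a': 26, 'c': 72}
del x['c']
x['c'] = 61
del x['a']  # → {'level': 37, 'item': 9, 'c': 61}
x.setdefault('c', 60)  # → 61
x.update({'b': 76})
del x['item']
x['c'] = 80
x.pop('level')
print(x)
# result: {'c': 80, 'b': 76}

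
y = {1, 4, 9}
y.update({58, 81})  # {1, 4, 9, 58, 81}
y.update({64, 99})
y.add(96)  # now {1, 4, 9, 58, 64, 81, 96, 99}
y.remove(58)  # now {1, 4, 9, 64, 81, 96, 99}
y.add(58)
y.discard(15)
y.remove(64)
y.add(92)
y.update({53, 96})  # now {1, 4, 9, 53, 58, 81, 92, 96, 99}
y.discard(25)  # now {1, 4, 9, 53, 58, 81, 92, 96, 99}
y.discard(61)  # {1, 4, 9, 53, 58, 81, 92, 96, 99}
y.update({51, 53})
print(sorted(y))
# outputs [1, 4, 9, 51, 53, 58, 81, 92, 96, 99]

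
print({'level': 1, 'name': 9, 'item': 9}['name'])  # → 9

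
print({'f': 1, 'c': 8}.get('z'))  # None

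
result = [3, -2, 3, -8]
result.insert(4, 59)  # [3, -2, 3, -8, 59]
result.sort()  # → [-8, -2, 3, 3, 59]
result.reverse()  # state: [59, 3, 3, -2, -8]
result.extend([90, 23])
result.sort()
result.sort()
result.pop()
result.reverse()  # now [59, 23, 3, 3, -2, -8]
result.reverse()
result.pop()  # 59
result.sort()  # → [-8, -2, 3, 3, 23]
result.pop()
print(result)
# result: [-8, -2, 3, 3]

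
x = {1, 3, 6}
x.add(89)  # {1, 3, 6, 89}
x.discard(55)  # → {1, 3, 6, 89}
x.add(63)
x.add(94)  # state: {1, 3, 6, 63, 89, 94}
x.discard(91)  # {1, 3, 6, 63, 89, 94}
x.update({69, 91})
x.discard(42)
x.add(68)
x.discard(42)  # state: {1, 3, 6, 63, 68, 69, 89, 91, 94}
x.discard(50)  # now {1, 3, 6, 63, 68, 69, 89, 91, 94}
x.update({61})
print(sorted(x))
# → [1, 3, 6, 61, 63, 68, 69, 89, 91, 94]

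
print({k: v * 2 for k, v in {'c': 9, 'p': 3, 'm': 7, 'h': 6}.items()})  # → {'c': 18, 'p': 6, 'm': 14, 'h': 12}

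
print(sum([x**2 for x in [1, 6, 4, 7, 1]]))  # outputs 103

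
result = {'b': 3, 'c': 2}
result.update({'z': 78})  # {'b': 3, 'c': 2, 'z': 78}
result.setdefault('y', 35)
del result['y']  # {'b': 3, 'c': 2, 'z': 78}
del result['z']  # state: {'b': 3, 'c': 2}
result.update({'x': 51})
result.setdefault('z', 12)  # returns 12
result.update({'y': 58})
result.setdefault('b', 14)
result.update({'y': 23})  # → {'b': 3, 'c': 2, 'x': 51, 'z': 12, 'y': 23}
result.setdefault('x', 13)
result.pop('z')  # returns 12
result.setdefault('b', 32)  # 3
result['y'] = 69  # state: {'b': 3, 'c': 2, 'x': 51, 'y': 69}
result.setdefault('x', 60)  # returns 51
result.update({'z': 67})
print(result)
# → {'b': 3, 'c': 2, 'x': 51, 'y': 69, 'z': 67}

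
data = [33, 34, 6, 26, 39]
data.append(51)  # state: [33, 34, 6, 26, 39, 51]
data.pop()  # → 51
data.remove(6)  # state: [33, 34, 26, 39]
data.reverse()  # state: [39, 26, 34, 33]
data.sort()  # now [26, 33, 34, 39]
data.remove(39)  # [26, 33, 34]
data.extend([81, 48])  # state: [26, 33, 34, 81, 48]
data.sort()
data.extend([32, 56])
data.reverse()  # [56, 32, 81, 48, 34, 33, 26]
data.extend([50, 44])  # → [56, 32, 81, 48, 34, 33, 26, 50, 44]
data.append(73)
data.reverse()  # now [73, 44, 50, 26, 33, 34, 48, 81, 32, 56]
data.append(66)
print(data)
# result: [73, 44, 50, 26, 33, 34, 48, 81, 32, 56, 66]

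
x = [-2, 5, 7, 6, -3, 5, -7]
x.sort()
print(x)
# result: [-7, -3, -2, 5, 5, 6, 7]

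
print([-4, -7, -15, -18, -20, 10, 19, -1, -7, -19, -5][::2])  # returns [-4, -15, -20, 19, -7, -5]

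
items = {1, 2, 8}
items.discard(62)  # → {1, 2, 8}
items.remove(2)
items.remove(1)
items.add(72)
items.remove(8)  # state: {72}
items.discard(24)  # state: {72}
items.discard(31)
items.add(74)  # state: {72, 74}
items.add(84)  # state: {72, 74, 84}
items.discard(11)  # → {72, 74, 84}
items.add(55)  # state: {55, 72, 74, 84}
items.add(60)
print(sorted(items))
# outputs [55, 60, 72, 74, 84]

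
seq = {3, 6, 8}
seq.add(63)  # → {3, 6, 8, 63}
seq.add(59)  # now {3, 6, 8, 59, 63}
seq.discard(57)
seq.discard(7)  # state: {3, 6, 8, 59, 63}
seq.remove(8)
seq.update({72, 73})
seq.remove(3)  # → {6, 59, 63, 72, 73}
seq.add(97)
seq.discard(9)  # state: {6, 59, 63, 72, 73, 97}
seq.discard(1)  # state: {6, 59, 63, 72, 73, 97}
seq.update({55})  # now {6, 55, 59, 63, 72, 73, 97}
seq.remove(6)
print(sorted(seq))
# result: [55, 59, 63, 72, 73, 97]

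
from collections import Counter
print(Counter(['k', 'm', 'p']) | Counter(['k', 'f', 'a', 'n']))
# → Counter({'k': 1, 'm': 1, 'p': 1, 'f': 1, 'a': 1, 'n': 1})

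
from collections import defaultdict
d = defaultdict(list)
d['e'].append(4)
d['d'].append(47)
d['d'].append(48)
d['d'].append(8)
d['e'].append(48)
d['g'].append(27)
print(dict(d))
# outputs {'e': [4, 48], 'd': [47, 48, 8], 'g': [27]}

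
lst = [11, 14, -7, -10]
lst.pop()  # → -10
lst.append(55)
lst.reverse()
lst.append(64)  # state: [55, -7, 14, 11, 64]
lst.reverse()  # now [64, 11, 14, -7, 55]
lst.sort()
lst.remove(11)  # [-7, 14, 55, 64]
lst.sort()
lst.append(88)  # [-7, 14, 55, 64, 88]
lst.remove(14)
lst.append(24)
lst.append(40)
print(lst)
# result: [-7, 55, 64, 88, 24, 40]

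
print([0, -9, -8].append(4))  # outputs None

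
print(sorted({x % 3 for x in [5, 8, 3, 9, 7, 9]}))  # [0, 1, 2]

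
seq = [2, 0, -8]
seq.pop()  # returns -8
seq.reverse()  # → [0, 2]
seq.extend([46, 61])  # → [0, 2, 46, 61]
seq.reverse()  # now [61, 46, 2, 0]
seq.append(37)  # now [61, 46, 2, 0, 37]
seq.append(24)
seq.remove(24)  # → [61, 46, 2, 0, 37]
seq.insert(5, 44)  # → [61, 46, 2, 0, 37, 44]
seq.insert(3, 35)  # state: [61, 46, 2, 35, 0, 37, 44]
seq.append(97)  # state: [61, 46, 2, 35, 0, 37, 44, 97]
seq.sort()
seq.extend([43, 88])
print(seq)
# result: [0, 2, 35, 37, 44, 46, 61, 97, 43, 88]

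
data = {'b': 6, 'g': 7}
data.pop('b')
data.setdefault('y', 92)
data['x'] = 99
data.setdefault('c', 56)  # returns 56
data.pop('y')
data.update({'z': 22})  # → {'g': 7, 'x': 99, 'c': 56, 'z': 22}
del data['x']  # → {'g': 7, 'c': 56, 'z': 22}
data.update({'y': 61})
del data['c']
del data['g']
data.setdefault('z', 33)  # 22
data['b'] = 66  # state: {'z': 22, 'y': 61, 'b': 66}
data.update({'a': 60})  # {'z': 22, 'y': 61, 'b': 66, 'a': 60}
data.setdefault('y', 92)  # 61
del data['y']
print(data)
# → {'z': 22, 'b': 66, 'a': 60}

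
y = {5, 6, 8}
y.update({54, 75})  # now {5, 6, 8, 54, 75}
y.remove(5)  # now {6, 8, 54, 75}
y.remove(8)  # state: {6, 54, 75}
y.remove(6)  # {54, 75}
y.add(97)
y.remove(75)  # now {54, 97}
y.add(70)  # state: {54, 70, 97}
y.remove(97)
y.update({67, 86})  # {54, 67, 70, 86}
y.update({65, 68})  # {54, 65, 67, 68, 70, 86}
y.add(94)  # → {54, 65, 67, 68, 70, 86, 94}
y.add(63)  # {54, 63, 65, 67, 68, 70, 86, 94}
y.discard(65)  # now {54, 63, 67, 68, 70, 86, 94}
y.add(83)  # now {54, 63, 67, 68, 70, 83, 86, 94}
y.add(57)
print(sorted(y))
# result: [54, 57, 63, 67, 68, 70, 83, 86, 94]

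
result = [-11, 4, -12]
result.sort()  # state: [-12, -11, 4]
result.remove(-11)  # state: [-12, 4]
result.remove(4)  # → [-12]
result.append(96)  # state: [-12, 96]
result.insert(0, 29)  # [29, -12, 96]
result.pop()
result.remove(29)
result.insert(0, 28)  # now [28, -12]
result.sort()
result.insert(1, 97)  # [-12, 97, 28]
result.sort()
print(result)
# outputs [-12, 28, 97]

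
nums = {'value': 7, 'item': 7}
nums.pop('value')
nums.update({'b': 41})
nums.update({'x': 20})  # {'item': 7, 'b': 41, 'x': 20}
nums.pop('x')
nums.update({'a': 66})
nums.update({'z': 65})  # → {'item': 7, 'b': 41, 'a': 66, 'z': 65}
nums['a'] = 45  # {'item': 7, 'b': 41, 'a': 45, 'z': 65}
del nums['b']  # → {'item': 7, 'a': 45, 'z': 65}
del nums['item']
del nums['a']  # {'z': 65}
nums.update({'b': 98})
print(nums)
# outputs {'z': 65, 'b': 98}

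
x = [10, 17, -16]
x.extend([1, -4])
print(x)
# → [10, 17, -16, 1, -4]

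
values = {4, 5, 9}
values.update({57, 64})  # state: {4, 5, 9, 57, 64}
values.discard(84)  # {4, 5, 9, 57, 64}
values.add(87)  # {4, 5, 9, 57, 64, 87}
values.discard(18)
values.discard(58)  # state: {4, 5, 9, 57, 64, 87}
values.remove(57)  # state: {4, 5, 9, 64, 87}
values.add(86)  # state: {4, 5, 9, 64, 86, 87}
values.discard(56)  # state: {4, 5, 9, 64, 86, 87}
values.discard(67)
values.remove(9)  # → {4, 5, 64, 86, 87}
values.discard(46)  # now {4, 5, 64, 86, 87}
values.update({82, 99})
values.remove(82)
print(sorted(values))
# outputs [4, 5, 64, 86, 87, 99]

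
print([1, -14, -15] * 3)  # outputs [1, -14, -15, 1, -14, -15, 1, -14, -15]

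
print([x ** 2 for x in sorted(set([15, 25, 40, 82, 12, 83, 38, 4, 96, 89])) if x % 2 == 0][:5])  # [16, 144, 1444, 1600, 6724]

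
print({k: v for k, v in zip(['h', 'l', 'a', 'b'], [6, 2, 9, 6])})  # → {'h': 6, 'l': 2, 'a': 9, 'b': 6}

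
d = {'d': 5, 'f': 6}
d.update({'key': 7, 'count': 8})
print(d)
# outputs {'d': 5, 'f': 6, 'key': 7, 'count': 8}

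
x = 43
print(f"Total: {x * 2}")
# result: Total: 86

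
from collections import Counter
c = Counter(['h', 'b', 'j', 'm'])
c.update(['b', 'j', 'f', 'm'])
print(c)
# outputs Counter({'b': 2, 'j': 2, 'm': 2, 'h': 1, 'f': 1})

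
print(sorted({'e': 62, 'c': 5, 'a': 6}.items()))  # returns [('a', 6), ('c', 5), ('e', 62)]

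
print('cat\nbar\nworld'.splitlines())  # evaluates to ['cat', 'bar', 'world']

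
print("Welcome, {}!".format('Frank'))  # Welcome, Frank!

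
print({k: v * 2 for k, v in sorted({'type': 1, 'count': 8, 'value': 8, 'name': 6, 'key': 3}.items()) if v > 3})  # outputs {'count': 16, 'name': 12, 'value': 16}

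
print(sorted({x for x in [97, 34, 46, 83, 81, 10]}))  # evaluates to [10, 34, 46, 81, 83, 97]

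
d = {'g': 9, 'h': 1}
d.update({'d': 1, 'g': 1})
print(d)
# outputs {'g': 1, 'h': 1, 'd': 1}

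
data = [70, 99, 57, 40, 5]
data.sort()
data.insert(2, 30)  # [5, 40, 30, 57, 70, 99]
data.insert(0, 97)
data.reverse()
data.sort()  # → [5, 30, 40, 57, 70, 97, 99]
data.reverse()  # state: [99, 97, 70, 57, 40, 30, 5]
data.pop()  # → 5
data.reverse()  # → [30, 40, 57, 70, 97, 99]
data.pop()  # 99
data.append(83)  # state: [30, 40, 57, 70, 97, 83]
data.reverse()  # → [83, 97, 70, 57, 40, 30]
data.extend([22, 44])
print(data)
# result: [83, 97, 70, 57, 40, 30, 22, 44]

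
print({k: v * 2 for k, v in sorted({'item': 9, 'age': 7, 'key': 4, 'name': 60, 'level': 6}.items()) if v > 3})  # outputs {'age': 14, 'item': 18, 'key': 8, 'level': 12, 'name': 120}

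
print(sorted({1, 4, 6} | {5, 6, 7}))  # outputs [1, 4, 5, 6, 7]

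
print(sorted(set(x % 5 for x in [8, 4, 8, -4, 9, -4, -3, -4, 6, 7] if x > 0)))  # [1, 2, 3, 4]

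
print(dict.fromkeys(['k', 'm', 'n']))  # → {'k': None, 'm': None, 'n': None}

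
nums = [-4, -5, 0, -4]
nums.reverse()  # [-4, 0, -5, -4]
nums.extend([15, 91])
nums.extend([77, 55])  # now [-4, 0, -5, -4, 15, 91, 77, 55]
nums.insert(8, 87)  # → [-4, 0, -5, -4, 15, 91, 77, 55, 87]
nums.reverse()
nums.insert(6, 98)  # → [87, 55, 77, 91, 15, -4, 98, -5, 0, -4]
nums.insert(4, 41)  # [87, 55, 77, 91, 41, 15, -4, 98, -5, 0, -4]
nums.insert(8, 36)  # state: [87, 55, 77, 91, 41, 15, -4, 98, 36, -5, 0, -4]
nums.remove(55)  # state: [87, 77, 91, 41, 15, -4, 98, 36, -5, 0, -4]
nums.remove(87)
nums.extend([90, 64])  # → [77, 91, 41, 15, -4, 98, 36, -5, 0, -4, 90, 64]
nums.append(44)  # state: [77, 91, 41, 15, -4, 98, 36, -5, 0, -4, 90, 64, 44]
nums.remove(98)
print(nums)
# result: [77, 91, 41, 15, -4, 36, -5, 0, -4, 90, 64, 44]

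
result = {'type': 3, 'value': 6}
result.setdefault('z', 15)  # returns 15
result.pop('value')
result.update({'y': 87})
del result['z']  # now {'type': 3, 'y': 87}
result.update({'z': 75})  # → {'type': 3, 'y': 87, 'z': 75}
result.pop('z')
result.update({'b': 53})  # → {'type': 3, 'y': 87, 'b': 53}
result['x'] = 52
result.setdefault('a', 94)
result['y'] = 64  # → {'type': 3, 'y': 64, 'b': 53, 'x': 52, 'a': 94}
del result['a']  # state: {'type': 3, 'y': 64, 'b': 53, 'x': 52}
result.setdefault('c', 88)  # 88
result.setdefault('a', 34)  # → 34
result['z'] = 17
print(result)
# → {'type': 3, 'y': 64, 'b': 53, 'x': 52, 'c': 88, 'a': 34, 'z': 17}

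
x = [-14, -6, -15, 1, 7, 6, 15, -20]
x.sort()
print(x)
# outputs [-20, -15, -14, -6, 1, 6, 7, 15]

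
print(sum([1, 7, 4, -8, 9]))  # 13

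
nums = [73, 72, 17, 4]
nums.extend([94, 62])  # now [73, 72, 17, 4, 94, 62]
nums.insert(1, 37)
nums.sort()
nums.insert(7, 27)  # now [4, 17, 37, 62, 72, 73, 94, 27]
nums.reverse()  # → [27, 94, 73, 72, 62, 37, 17, 4]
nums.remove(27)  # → [94, 73, 72, 62, 37, 17, 4]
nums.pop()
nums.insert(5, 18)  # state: [94, 73, 72, 62, 37, 18, 17]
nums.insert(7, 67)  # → [94, 73, 72, 62, 37, 18, 17, 67]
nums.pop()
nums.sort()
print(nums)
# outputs [17, 18, 37, 62, 72, 73, 94]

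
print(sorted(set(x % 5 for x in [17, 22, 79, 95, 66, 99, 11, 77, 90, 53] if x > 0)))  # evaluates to [0, 1, 2, 3, 4]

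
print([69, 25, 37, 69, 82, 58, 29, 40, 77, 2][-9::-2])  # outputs [25]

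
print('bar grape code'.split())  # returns ['bar', 'grape', 'code']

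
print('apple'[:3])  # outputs app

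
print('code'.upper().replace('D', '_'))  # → CO_E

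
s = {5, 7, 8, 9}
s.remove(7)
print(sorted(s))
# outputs [5, 8, 9]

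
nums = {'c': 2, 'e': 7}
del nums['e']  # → {'c': 2}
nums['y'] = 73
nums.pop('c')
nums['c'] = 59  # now {'y': 73, 'c': 59}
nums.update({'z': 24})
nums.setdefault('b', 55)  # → 55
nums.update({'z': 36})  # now {'y': 73, 'c': 59, 'z': 36, 'b': 55}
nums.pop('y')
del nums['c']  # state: {'z': 36, 'b': 55}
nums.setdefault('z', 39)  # 36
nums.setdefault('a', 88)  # 88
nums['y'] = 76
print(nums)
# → {'z': 36, 'b': 55, 'a': 88, 'y': 76}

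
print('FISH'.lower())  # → fish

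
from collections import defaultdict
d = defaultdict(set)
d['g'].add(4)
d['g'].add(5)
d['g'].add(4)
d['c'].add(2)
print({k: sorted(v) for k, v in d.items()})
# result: {'g': [4, 5], 'c': [2]}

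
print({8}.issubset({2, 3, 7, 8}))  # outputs True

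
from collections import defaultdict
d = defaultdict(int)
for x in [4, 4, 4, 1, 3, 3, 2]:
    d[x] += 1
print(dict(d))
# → {4: 3, 1: 1, 3: 2, 2: 1}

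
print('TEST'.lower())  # test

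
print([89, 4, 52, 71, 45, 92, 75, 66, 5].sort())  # None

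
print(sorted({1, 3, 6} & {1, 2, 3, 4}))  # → [1, 3]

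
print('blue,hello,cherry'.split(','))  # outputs ['blue', 'hello', 'cherry']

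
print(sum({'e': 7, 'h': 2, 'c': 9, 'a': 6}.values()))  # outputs 24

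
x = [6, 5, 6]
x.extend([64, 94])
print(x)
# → [6, 5, 6, 64, 94]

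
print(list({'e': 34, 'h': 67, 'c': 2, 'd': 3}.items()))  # [('e', 34), ('h', 67), ('c', 2), ('d', 3)]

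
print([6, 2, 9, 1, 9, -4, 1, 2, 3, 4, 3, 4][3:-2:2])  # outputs [1, -4, 2, 4]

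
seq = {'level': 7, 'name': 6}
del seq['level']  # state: {'name': 6}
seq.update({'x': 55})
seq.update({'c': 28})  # {'name': 6, 'x': 55, 'c': 28}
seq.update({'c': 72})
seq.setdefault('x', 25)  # 55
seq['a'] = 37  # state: {'name': 6, 'x': 55, 'c': 72, 'a': 37}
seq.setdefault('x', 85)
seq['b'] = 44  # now {'name': 6, 'x': 55, 'c': 72, 'a': 37, 'b': 44}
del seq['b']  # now {'name': 6, 'x': 55, 'c': 72, 'a': 37}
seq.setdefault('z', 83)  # 83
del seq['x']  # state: {'name': 6, 'c': 72, 'a': 37, 'z': 83}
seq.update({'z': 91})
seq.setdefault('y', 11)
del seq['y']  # {'name': 6, 'c': 72, 'a': 37, 'z': 91}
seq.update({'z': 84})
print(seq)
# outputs {'name': 6, 'c': 72, 'a': 37, 'z': 84}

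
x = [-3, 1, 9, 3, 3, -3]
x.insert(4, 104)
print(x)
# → [-3, 1, 9, 3, 104, 3, -3]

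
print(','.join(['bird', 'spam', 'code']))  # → bird,spam,code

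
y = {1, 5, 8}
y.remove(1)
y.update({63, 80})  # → {5, 8, 63, 80}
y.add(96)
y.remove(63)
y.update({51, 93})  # {5, 8, 51, 80, 93, 96}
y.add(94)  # {5, 8, 51, 80, 93, 94, 96}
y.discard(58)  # {5, 8, 51, 80, 93, 94, 96}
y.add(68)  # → {5, 8, 51, 68, 80, 93, 94, 96}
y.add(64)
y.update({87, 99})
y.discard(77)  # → {5, 8, 51, 64, 68, 80, 87, 93, 94, 96, 99}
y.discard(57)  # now {5, 8, 51, 64, 68, 80, 87, 93, 94, 96, 99}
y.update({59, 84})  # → {5, 8, 51, 59, 64, 68, 80, 84, 87, 93, 94, 96, 99}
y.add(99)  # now {5, 8, 51, 59, 64, 68, 80, 84, 87, 93, 94, 96, 99}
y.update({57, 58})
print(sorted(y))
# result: [5, 8, 51, 57, 58, 59, 64, 68, 80, 84, 87, 93, 94, 96, 99]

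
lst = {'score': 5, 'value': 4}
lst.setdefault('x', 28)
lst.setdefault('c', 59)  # 59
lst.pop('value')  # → 4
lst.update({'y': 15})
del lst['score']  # {'x': 28, 'c': 59, 'y': 15}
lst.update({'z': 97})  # {'x': 28, 'c': 59, 'y': 15, 'z': 97}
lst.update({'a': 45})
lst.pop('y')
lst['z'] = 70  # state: {'x': 28, 'c': 59, 'z': 70, 'a': 45}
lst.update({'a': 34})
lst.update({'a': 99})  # {'x': 28, 'c': 59, 'z': 70, 'a': 99}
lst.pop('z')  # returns 70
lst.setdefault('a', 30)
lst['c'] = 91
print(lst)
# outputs {'x': 28, 'c': 91, 'a': 99}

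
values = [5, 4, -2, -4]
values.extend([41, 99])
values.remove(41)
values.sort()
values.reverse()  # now [99, 5, 4, -2, -4]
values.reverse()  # [-4, -2, 4, 5, 99]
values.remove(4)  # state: [-4, -2, 5, 99]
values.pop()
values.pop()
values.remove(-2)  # [-4]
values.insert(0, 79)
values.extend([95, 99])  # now [79, -4, 95, 99]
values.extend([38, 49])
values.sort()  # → [-4, 38, 49, 79, 95, 99]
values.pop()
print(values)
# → [-4, 38, 49, 79, 95]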